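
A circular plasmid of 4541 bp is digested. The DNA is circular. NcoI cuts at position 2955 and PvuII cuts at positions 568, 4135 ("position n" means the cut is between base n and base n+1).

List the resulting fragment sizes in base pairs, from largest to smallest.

2387, 1180, 974 bp

Combined cut positions (sorted): 568, 2955, 4135.
Circular molecule, 3 cuts → 3 fragments:
  2955 − 568 = 2387 bp
  4135 − 2955 = 1180 bp
  wrap: 4541 − 4135 + 568 = 974 bp
Sorted largest to smallest: 2387, 1180, 974 bp.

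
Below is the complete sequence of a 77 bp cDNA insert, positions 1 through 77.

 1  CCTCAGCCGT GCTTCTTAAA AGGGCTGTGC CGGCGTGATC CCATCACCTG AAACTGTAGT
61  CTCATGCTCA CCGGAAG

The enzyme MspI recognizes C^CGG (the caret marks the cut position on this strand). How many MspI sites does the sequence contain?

CCGG occurs starting at positions 30, 71.
MspI cuts at 2 sites.

2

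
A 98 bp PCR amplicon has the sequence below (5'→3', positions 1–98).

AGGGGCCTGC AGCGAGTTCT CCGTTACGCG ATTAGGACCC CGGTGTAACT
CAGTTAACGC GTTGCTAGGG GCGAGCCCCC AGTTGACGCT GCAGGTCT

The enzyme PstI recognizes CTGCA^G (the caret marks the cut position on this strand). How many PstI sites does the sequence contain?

CTGCAG occurs starting at positions 7, 89.
PstI cuts at 2 sites.

2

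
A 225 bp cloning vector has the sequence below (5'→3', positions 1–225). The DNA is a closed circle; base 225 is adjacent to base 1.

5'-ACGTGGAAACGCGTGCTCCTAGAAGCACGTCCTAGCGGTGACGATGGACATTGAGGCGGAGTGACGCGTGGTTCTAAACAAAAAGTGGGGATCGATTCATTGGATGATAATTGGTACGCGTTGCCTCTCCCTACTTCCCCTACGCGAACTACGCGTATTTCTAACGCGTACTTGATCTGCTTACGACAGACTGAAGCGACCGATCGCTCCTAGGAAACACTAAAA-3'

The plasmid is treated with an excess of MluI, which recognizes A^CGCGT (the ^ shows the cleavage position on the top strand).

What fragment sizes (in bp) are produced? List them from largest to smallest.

MluI sites (ACGCGT) start at positions 9, 64, 116, 151, 164.
MluI cuts after the first base of each site, so after positions 9, 64, 116, 151, 164.
Circular molecule, 5 cuts → 5 fragments:
  10–64 → 55 bp
  65–116 → 52 bp
  117–151 → 35 bp
  152–164 → 13 bp
  165–225 then 1–9 → 61 + 9 = 70 bp
Sorted largest to smallest: 70, 55, 52, 35, 13 bp.

70, 55, 52, 35, 13 bp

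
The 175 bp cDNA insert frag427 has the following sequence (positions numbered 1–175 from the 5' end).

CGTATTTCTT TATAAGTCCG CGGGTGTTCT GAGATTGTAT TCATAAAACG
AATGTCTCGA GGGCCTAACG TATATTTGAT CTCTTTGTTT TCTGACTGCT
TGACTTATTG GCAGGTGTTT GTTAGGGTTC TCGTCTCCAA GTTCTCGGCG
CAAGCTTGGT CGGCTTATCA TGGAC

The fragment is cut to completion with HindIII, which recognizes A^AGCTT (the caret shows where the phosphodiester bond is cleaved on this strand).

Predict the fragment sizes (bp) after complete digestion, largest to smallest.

The HindIII site (AAGCTT) starts at position 152.
HindIII cuts after the first base of each site, so after position 152.
Linear molecule, 1 cut → 2 fragments:
  1–152 → 152 bp
  153–175 → 23 bp
Sorted largest to smallest: 152, 23 bp.

152, 23 bp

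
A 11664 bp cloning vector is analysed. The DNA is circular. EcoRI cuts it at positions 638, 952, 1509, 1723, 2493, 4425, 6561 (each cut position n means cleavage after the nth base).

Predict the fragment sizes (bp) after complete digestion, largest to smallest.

5741, 2136, 1932, 770, 557, 314, 214 bp

Circular molecule, 7 cuts → 7 fragments:
  952 − 638 = 314 bp
  1509 − 952 = 557 bp
  1723 − 1509 = 214 bp
  2493 − 1723 = 770 bp
  4425 − 2493 = 1932 bp
  6561 − 4425 = 2136 bp
  wrap: 11664 − 6561 + 638 = 5741 bp
Sorted largest to smallest: 5741, 2136, 1932, 770, 557, 314, 214 bp.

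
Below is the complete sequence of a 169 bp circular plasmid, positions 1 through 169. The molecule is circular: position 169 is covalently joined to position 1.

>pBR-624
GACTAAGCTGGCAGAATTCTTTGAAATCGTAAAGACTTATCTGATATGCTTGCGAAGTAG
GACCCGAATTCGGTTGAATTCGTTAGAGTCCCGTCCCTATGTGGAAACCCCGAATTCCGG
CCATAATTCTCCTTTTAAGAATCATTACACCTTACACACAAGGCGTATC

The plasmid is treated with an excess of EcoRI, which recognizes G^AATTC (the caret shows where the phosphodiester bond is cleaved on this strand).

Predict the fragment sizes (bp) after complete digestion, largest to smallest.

71, 52, 36, 10 bp

EcoRI sites (GAATTC) start at positions 14, 66, 76, 112.
EcoRI cuts after the first base of each site, so after positions 14, 66, 76, 112.
Circular molecule, 4 cuts → 4 fragments:
  15–66 → 52 bp
  67–76 → 10 bp
  77–112 → 36 bp
  113–169 then 1–14 → 57 + 14 = 71 bp
Sorted largest to smallest: 71, 52, 36, 10 bp.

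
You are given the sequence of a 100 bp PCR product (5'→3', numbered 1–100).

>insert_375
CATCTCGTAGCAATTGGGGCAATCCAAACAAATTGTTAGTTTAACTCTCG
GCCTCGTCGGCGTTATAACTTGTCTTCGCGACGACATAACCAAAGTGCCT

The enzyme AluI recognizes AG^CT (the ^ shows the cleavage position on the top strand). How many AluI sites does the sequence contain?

0

No occurrence of AGCT is present in the sequence.
AluI does not cut: 0 sites.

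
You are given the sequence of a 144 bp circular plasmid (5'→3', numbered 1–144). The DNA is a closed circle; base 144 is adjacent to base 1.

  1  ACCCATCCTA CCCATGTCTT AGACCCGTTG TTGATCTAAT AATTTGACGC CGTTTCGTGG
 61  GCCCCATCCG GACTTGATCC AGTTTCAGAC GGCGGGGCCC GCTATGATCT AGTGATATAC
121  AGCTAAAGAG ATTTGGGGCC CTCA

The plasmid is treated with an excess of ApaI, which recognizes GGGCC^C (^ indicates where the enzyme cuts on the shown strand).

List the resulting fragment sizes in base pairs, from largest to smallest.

ApaI sites (GGGCCC) start at positions 59, 95, 136.
ApaI cuts after base 5 of each site (before the last base), so after positions 63, 99, 140.
Circular molecule, 3 cuts → 3 fragments:
  64–99 → 36 bp
  100–140 → 41 bp
  141–144 then 1–63 → 4 + 63 = 67 bp
Sorted largest to smallest: 67, 41, 36 bp.

67, 41, 36 bp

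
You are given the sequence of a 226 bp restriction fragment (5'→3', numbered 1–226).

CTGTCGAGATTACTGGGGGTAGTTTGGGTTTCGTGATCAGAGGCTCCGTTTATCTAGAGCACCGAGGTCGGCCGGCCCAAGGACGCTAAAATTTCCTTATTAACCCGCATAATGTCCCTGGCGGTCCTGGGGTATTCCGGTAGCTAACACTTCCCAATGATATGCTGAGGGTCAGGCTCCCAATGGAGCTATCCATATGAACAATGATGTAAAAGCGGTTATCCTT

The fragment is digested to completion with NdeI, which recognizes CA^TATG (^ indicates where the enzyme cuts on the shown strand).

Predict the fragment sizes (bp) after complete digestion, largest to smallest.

The NdeI site (CATATG) starts at position 194.
NdeI cuts after base 2 of each site, so after position 195.
Linear molecule, 1 cut → 2 fragments:
  1–195 → 195 bp
  196–226 → 31 bp
Sorted largest to smallest: 195, 31 bp.

195, 31 bp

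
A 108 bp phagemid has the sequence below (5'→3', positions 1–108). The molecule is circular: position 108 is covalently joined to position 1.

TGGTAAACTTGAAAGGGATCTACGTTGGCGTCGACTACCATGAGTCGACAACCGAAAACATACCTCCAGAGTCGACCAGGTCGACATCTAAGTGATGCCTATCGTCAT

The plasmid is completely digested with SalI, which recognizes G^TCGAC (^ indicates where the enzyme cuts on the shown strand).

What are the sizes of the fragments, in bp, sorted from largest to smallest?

58, 27, 14, 9 bp

SalI sites (GTCGAC) start at positions 30, 44, 71, 80.
SalI cuts after the first base of each site, so after positions 30, 44, 71, 80.
Circular molecule, 4 cuts → 4 fragments:
  31–44 → 14 bp
  45–71 → 27 bp
  72–80 → 9 bp
  81–108 then 1–30 → 28 + 30 = 58 bp
Sorted largest to smallest: 58, 27, 14, 9 bp.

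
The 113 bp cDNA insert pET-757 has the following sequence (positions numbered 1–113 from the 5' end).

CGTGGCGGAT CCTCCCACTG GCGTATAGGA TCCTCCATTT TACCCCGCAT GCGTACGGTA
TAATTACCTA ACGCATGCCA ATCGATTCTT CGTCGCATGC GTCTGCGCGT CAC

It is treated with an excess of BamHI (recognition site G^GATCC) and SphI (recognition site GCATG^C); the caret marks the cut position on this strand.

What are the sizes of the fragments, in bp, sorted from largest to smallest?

BamHI sites (GGATCC) start at positions 7, 28.
BamHI cuts after the first base of each site, so after positions 7, 28.
SphI sites (GCATGC) start at positions 47, 73, 95.
SphI cuts after base 5 of each site (before the last base), so after positions 51, 77, 99.
Combined cut positions: 7, 28, 51, 77, 99.
Linear molecule, 5 cuts → 6 fragments:
  1–7 → 7 bp
  8–28 → 21 bp
  29–51 → 23 bp
  52–77 → 26 bp
  78–99 → 22 bp
  100–113 → 14 bp
Sorted largest to smallest: 26, 23, 22, 21, 14, 7 bp.

26, 23, 22, 21, 14, 7 bp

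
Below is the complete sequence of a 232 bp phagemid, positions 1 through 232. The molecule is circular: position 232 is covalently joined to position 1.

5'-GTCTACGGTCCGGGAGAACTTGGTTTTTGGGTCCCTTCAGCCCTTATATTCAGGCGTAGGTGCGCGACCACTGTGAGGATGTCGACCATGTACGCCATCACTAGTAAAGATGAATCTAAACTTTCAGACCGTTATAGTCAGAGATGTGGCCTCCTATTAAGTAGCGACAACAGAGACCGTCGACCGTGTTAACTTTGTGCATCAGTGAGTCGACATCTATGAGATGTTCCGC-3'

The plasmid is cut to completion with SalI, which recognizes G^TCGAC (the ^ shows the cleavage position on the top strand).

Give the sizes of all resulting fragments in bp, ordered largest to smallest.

104, 98, 30 bp

SalI sites (GTCGAC) start at positions 81, 179, 209.
SalI cuts after the first base of each site, so after positions 81, 179, 209.
Circular molecule, 3 cuts → 3 fragments:
  82–179 → 98 bp
  180–209 → 30 bp
  210–232 then 1–81 → 23 + 81 = 104 bp
Sorted largest to smallest: 104, 98, 30 bp.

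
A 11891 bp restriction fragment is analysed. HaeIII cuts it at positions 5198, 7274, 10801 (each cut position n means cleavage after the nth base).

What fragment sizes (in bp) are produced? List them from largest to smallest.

Linear molecule, 3 cuts → 4 fragments:
  5198 − 0 = 5198 bp
  7274 − 5198 = 2076 bp
  10801 − 7274 = 3527 bp
  11891 − 10801 = 1090 bp
Sorted largest to smallest: 5198, 3527, 2076, 1090 bp.

5198, 3527, 2076, 1090 bp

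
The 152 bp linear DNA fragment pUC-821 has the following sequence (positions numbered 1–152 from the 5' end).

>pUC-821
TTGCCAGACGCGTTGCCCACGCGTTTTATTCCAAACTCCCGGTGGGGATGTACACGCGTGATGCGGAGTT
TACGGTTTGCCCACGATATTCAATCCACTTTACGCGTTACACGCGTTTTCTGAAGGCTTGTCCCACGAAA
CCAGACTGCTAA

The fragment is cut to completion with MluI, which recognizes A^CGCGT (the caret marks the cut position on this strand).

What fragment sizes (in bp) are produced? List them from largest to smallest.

48, 41, 35, 11, 9, 8 bp

MluI sites (ACGCGT) start at positions 8, 19, 54, 102, 111.
MluI cuts after the first base of each site, so after positions 8, 19, 54, 102, 111.
Linear molecule, 5 cuts → 6 fragments:
  1–8 → 8 bp
  9–19 → 11 bp
  20–54 → 35 bp
  55–102 → 48 bp
  103–111 → 9 bp
  112–152 → 41 bp
Sorted largest to smallest: 48, 41, 35, 11, 9, 8 bp.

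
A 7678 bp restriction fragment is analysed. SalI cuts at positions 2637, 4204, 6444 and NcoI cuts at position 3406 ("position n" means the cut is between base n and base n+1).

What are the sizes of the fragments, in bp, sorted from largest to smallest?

2637, 2240, 1234, 798, 769 bp

Combined cut positions (sorted): 2637, 3406, 4204, 6444.
Linear molecule, 4 cuts → 5 fragments:
  2637 − 0 = 2637 bp
  3406 − 2637 = 769 bp
  4204 − 3406 = 798 bp
  6444 − 4204 = 2240 bp
  7678 − 6444 = 1234 bp
Sorted largest to smallest: 2637, 2240, 1234, 798, 769 bp.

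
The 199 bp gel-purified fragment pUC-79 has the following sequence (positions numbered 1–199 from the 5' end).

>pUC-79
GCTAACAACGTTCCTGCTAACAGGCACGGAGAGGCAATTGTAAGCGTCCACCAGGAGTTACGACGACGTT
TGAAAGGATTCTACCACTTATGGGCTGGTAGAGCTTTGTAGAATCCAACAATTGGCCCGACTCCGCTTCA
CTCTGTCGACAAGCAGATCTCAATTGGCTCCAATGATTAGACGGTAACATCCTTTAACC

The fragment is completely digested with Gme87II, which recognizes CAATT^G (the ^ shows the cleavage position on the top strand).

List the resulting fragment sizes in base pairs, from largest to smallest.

Gme87II sites (CAATTG) start at positions 35, 119, 161.
Gme87II cuts after base 5 of each site (before the last base), so after positions 39, 123, 165.
Linear molecule, 3 cuts → 4 fragments:
  1–39 → 39 bp
  40–123 → 84 bp
  124–165 → 42 bp
  166–199 → 34 bp
Sorted largest to smallest: 84, 42, 39, 34 bp.

84, 42, 39, 34 bp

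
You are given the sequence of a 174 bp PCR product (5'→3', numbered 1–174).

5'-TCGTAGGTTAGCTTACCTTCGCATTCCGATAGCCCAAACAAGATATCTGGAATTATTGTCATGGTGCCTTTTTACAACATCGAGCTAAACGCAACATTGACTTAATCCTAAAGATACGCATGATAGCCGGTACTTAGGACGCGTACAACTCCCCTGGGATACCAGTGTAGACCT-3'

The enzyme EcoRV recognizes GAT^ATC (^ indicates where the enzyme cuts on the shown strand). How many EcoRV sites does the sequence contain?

1

GATATC occurs starting at position 42.
EcoRV cuts at 1 site.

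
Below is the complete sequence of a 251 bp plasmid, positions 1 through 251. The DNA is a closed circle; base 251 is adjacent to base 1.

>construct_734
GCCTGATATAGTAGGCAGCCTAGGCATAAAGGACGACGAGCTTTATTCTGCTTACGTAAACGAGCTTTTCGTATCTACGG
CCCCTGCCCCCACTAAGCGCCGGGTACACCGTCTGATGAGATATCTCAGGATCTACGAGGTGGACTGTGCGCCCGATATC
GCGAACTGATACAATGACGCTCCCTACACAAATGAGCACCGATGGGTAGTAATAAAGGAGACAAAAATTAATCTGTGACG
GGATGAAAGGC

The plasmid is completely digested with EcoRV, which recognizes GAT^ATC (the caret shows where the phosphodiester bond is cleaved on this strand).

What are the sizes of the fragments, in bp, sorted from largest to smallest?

216, 35 bp

EcoRV sites (GATATC) start at positions 120, 155.
EcoRV cuts after base 3 of each site, so after positions 122, 157.
Circular molecule, 2 cuts → 2 fragments:
  123–157 → 35 bp
  158–251 then 1–122 → 94 + 122 = 216 bp
Sorted largest to smallest: 216, 35 bp.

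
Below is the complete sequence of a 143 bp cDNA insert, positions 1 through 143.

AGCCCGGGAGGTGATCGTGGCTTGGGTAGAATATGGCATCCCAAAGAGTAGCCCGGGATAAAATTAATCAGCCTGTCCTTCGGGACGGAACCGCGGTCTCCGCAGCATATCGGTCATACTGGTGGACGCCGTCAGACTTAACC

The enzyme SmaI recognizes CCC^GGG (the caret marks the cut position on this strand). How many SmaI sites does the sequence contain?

CCCGGG occurs starting at positions 3, 52.
SmaI cuts at 2 sites.

2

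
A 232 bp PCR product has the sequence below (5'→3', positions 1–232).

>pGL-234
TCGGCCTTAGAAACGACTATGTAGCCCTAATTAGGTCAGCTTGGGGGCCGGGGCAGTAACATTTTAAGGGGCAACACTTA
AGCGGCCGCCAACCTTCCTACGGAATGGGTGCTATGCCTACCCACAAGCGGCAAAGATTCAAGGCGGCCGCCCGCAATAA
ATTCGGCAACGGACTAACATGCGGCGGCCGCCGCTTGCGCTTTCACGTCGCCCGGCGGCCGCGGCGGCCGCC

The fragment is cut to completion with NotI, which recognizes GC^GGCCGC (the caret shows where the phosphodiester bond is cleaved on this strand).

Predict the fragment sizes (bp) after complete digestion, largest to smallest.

83, 62, 40, 31, 9, 7 bp

NotI sites (GCGGCCGC) start at positions 82, 144, 184, 215, 224.
NotI cuts after base 2 of each site, so after positions 83, 145, 185, 216, 225.
Linear molecule, 5 cuts → 6 fragments:
  1–83 → 83 bp
  84–145 → 62 bp
  146–185 → 40 bp
  186–216 → 31 bp
  217–225 → 9 bp
  226–232 → 7 bp
Sorted largest to smallest: 83, 62, 40, 31, 9, 7 bp.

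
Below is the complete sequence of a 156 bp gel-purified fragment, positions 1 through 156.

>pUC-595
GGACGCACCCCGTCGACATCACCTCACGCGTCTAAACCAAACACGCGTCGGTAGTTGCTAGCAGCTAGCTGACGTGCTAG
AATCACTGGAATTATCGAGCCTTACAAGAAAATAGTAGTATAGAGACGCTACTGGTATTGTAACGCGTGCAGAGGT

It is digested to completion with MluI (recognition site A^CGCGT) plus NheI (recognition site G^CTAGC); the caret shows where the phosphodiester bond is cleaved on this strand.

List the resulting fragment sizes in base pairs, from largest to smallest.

MluI sites (ACGCGT) start at positions 26, 43, 143.
MluI cuts after the first base of each site, so after positions 26, 43, 143.
NheI sites (GCTAGC) start at positions 57, 64.
NheI cuts after the first base of each site, so after positions 57, 64.
Combined cut positions: 26, 43, 57, 64, 143.
Linear molecule, 5 cuts → 6 fragments:
  1–26 → 26 bp
  27–43 → 17 bp
  44–57 → 14 bp
  58–64 → 7 bp
  65–143 → 79 bp
  144–156 → 13 bp
Sorted largest to smallest: 79, 26, 17, 14, 13, 7 bp.

79, 26, 17, 14, 13, 7 bp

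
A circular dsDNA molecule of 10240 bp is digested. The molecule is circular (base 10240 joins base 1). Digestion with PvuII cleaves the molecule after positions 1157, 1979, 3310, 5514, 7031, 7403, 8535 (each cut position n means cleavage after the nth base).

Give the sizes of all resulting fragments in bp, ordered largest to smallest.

2862, 2204, 1517, 1331, 1132, 822, 372 bp

Circular molecule, 7 cuts → 7 fragments:
  1979 − 1157 = 822 bp
  3310 − 1979 = 1331 bp
  5514 − 3310 = 2204 bp
  7031 − 5514 = 1517 bp
  7403 − 7031 = 372 bp
  8535 − 7403 = 1132 bp
  wrap: 10240 − 8535 + 1157 = 2862 bp
Sorted largest to smallest: 2862, 2204, 1517, 1331, 1132, 822, 372 bp.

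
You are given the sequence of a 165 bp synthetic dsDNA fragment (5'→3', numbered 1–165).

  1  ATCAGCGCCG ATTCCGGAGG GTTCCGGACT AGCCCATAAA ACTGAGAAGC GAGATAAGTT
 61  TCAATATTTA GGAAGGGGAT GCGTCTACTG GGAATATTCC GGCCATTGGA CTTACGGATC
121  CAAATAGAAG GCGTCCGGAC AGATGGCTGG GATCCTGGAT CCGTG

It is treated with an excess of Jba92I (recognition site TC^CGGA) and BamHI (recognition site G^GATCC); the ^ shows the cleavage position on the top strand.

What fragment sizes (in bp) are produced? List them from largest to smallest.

Jba92I sites (TCCGGA) start at positions 13, 23, 134.
Jba92I cuts after base 2 of each site, so after positions 14, 24, 135.
BamHI sites (GGATCC) start at positions 116, 150, 157.
BamHI cuts after the first base of each site, so after positions 116, 150, 157.
Combined cut positions: 14, 24, 116, 135, 150, 157.
Linear molecule, 6 cuts → 7 fragments:
  1–14 → 14 bp
  15–24 → 10 bp
  25–116 → 92 bp
  117–135 → 19 bp
  136–150 → 15 bp
  151–157 → 7 bp
  158–165 → 8 bp
Sorted largest to smallest: 92, 19, 15, 14, 10, 8, 7 bp.

92, 19, 15, 14, 10, 8, 7 bp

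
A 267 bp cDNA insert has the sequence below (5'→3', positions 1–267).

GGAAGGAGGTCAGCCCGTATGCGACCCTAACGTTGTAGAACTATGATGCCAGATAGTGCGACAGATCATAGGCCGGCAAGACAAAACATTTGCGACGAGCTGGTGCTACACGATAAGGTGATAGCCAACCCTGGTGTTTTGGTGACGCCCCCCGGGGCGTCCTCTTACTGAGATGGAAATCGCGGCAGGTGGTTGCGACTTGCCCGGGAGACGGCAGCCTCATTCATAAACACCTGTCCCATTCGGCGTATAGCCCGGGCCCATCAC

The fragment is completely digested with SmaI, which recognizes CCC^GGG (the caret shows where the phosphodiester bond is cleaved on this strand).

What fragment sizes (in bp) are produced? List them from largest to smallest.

153, 52, 51, 11 bp

SmaI sites (CCCGGG) start at positions 151, 203, 254.
SmaI cuts after base 3 of each site, so after positions 153, 205, 256.
Linear molecule, 3 cuts → 4 fragments:
  1–153 → 153 bp
  154–205 → 52 bp
  206–256 → 51 bp
  257–267 → 11 bp
Sorted largest to smallest: 153, 52, 51, 11 bp.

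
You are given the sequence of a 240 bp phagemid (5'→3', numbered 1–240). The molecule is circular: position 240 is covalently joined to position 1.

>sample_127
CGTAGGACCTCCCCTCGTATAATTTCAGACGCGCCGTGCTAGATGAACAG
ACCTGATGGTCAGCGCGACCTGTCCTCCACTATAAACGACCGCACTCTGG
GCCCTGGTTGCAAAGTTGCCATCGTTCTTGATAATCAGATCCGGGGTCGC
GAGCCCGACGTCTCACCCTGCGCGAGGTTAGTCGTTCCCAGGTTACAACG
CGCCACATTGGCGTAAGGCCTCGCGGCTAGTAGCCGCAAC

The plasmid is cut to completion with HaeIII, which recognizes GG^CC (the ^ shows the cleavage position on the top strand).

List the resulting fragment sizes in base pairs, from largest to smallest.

123, 117 bp

HaeIII sites (GGCC) start at positions 100, 217.
HaeIII cuts after base 2 of each site, so after positions 101, 218.
Circular molecule, 2 cuts → 2 fragments:
  102–218 → 117 bp
  219–240 then 1–101 → 22 + 101 = 123 bp
Sorted largest to smallest: 123, 117 bp.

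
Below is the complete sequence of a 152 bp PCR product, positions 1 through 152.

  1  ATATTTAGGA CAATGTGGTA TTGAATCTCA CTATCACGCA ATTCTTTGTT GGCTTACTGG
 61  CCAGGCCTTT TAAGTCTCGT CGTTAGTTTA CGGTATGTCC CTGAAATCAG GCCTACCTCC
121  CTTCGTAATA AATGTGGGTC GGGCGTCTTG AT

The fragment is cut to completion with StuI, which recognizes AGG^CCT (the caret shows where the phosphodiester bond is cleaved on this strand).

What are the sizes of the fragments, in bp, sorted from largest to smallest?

StuI sites (AGGCCT) start at positions 63, 109.
StuI cuts after base 3 of each site, so after positions 65, 111.
Linear molecule, 2 cuts → 3 fragments:
  1–65 → 65 bp
  66–111 → 46 bp
  112–152 → 41 bp
Sorted largest to smallest: 65, 46, 41 bp.

65, 46, 41 bp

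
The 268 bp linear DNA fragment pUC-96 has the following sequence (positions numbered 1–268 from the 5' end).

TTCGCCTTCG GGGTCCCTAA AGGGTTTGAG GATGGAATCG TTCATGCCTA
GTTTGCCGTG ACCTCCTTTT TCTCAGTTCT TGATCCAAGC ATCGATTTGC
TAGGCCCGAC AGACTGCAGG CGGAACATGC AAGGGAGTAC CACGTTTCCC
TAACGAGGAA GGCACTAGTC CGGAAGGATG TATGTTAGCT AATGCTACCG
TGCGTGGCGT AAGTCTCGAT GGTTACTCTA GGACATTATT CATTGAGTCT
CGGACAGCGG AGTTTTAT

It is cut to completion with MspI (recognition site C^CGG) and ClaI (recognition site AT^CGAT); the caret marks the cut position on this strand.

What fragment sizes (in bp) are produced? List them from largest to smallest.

98, 92, 78 bp

The MspI site (CCGG) starts at position 170.
MspI cuts after the first base of each site, so after position 170.
The ClaI site (ATCGAT) starts at position 91.
ClaI cuts after base 2 of each site, so after position 92.
Combined cut positions: 92, 170.
Linear molecule, 2 cuts → 3 fragments:
  1–92 → 92 bp
  93–170 → 78 bp
  171–268 → 98 bp
Sorted largest to smallest: 98, 92, 78 bp.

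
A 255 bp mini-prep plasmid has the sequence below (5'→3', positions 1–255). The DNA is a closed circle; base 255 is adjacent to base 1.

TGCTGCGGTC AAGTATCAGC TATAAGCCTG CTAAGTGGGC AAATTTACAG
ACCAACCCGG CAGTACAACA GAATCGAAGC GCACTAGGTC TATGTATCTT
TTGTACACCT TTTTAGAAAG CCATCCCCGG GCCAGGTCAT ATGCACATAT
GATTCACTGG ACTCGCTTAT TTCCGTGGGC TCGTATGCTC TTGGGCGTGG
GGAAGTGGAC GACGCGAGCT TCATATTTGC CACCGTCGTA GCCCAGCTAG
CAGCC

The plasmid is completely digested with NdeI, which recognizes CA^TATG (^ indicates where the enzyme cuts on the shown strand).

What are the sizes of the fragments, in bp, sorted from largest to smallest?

NdeI sites (CATATG) start at positions 138, 146.
NdeI cuts after base 2 of each site, so after positions 139, 147.
Circular molecule, 2 cuts → 2 fragments:
  140–147 → 8 bp
  148–255 then 1–139 → 108 + 139 = 247 bp
Sorted largest to smallest: 247, 8 bp.

247, 8 bp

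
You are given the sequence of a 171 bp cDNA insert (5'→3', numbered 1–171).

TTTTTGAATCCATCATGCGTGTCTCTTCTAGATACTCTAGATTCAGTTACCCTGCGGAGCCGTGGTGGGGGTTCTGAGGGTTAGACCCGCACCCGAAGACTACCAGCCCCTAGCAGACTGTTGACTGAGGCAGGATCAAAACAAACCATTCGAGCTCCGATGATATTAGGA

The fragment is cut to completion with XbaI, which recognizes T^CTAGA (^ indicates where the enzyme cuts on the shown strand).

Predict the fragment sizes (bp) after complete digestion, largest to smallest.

XbaI sites (TCTAGA) start at positions 27, 36.
XbaI cuts after the first base of each site, so after positions 27, 36.
Linear molecule, 2 cuts → 3 fragments:
  1–27 → 27 bp
  28–36 → 9 bp
  37–171 → 135 bp
Sorted largest to smallest: 135, 27, 9 bp.

135, 27, 9 bp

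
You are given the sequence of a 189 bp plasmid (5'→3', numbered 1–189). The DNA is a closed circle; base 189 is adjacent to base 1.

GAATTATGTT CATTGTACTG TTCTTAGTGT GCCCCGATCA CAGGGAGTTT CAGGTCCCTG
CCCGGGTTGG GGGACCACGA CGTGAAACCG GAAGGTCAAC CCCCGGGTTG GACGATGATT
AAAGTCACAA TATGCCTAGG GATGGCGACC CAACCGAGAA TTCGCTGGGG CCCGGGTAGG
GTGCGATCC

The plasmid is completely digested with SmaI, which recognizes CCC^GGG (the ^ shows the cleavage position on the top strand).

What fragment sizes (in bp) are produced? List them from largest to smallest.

79, 69, 41 bp

SmaI sites (CCCGGG) start at positions 61, 102, 171.
SmaI cuts after base 3 of each site, so after positions 63, 104, 173.
Circular molecule, 3 cuts → 3 fragments:
  64–104 → 41 bp
  105–173 → 69 bp
  174–189 then 1–63 → 16 + 63 = 79 bp
Sorted largest to smallest: 79, 69, 41 bp.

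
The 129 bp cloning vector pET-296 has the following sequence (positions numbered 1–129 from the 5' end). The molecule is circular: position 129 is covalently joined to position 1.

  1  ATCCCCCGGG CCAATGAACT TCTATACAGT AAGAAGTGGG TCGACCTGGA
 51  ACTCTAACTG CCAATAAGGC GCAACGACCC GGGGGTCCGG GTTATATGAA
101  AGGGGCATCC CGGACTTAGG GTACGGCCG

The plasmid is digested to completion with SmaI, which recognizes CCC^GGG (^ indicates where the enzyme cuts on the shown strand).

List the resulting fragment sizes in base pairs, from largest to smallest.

SmaI sites (CCCGGG) start at positions 5, 78.
SmaI cuts after base 3 of each site, so after positions 7, 80.
Circular molecule, 2 cuts → 2 fragments:
  8–80 → 73 bp
  81–129 then 1–7 → 49 + 7 = 56 bp
Sorted largest to smallest: 73, 56 bp.

73, 56 bp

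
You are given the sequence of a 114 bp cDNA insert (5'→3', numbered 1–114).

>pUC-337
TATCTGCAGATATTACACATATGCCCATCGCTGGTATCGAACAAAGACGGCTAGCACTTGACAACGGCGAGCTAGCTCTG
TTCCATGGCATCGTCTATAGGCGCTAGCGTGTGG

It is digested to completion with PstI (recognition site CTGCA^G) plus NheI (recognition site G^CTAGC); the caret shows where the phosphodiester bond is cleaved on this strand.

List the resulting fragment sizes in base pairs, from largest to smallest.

The PstI site (CTGCAG) starts at position 4.
PstI cuts after base 5 of each site (before the last base), so after position 8.
NheI sites (GCTAGC) start at positions 50, 71, 103.
NheI cuts after the first base of each site, so after positions 50, 71, 103.
Combined cut positions: 8, 50, 71, 103.
Linear molecule, 4 cuts → 5 fragments:
  1–8 → 8 bp
  9–50 → 42 bp
  51–71 → 21 bp
  72–103 → 32 bp
  104–114 → 11 bp
Sorted largest to smallest: 42, 32, 21, 11, 8 bp.

42, 32, 21, 11, 8 bp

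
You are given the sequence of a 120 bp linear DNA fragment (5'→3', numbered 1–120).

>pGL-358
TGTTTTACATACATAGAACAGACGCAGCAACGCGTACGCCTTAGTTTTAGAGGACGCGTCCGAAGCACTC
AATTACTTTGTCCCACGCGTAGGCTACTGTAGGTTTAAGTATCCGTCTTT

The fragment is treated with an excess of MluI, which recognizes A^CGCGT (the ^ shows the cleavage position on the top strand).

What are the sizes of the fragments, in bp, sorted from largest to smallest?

MluI sites (ACGCGT) start at positions 30, 54, 85.
MluI cuts after the first base of each site, so after positions 30, 54, 85.
Linear molecule, 3 cuts → 4 fragments:
  1–30 → 30 bp
  31–54 → 24 bp
  55–85 → 31 bp
  86–120 → 35 bp
Sorted largest to smallest: 35, 31, 30, 24 bp.

35, 31, 30, 24 bp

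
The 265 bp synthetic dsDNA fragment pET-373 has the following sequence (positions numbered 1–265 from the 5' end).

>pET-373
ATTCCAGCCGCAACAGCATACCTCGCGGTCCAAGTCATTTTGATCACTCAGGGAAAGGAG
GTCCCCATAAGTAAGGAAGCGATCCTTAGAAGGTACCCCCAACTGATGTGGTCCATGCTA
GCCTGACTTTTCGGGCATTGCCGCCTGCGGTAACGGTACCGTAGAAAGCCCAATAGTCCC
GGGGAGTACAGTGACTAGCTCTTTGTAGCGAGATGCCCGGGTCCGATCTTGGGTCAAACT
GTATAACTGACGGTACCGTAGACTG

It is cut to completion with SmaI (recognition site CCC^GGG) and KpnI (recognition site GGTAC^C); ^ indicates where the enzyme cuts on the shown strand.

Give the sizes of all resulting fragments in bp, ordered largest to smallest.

SmaI sites (CCCGGG) start at positions 178, 216.
SmaI cuts after base 3 of each site, so after positions 180, 218.
KpnI sites (GGTACC) start at positions 92, 155, 252.
KpnI cuts after base 5 of each site (before the last base), so after positions 96, 159, 256.
Combined cut positions: 96, 159, 180, 218, 256.
Linear molecule, 5 cuts → 6 fragments:
  1–96 → 96 bp
  97–159 → 63 bp
  160–180 → 21 bp
  181–218 → 38 bp
  219–256 → 38 bp
  257–265 → 9 bp
Sorted largest to smallest: 96, 63, 38, 38, 21, 9 bp.

96, 63, 38, 38, 21, 9 bp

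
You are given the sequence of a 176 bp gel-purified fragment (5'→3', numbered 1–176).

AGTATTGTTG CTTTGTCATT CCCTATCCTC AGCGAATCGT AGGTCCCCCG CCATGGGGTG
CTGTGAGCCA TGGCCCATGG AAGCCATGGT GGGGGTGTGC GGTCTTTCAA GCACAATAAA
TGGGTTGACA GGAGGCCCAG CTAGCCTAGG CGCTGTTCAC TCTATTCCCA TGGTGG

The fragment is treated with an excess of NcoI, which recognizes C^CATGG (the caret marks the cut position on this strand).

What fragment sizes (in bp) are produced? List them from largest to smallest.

84, 51, 17, 9, 8, 7 bp

NcoI sites (CCATGG) start at positions 51, 68, 75, 84, 168.
NcoI cuts after the first base of each site, so after positions 51, 68, 75, 84, 168.
Linear molecule, 5 cuts → 6 fragments:
  1–51 → 51 bp
  52–68 → 17 bp
  69–75 → 7 bp
  76–84 → 9 bp
  85–168 → 84 bp
  169–176 → 8 bp
Sorted largest to smallest: 84, 51, 17, 9, 8, 7 bp.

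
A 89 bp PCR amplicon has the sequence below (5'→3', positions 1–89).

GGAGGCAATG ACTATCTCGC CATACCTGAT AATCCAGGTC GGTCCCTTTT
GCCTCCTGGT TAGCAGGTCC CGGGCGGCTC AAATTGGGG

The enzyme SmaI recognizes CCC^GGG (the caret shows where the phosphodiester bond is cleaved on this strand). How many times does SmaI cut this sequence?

CCCGGG occurs starting at position 69.
SmaI cuts at 1 site.

1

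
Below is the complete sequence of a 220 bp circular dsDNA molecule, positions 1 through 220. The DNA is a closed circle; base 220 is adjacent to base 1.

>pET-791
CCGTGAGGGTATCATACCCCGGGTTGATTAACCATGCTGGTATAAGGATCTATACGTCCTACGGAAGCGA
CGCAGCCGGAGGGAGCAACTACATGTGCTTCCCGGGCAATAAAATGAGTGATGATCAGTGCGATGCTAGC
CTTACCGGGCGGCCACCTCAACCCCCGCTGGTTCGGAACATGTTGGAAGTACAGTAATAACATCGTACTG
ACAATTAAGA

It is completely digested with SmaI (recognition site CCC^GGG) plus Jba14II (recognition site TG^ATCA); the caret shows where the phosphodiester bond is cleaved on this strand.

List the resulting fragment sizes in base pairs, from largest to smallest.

117, 83, 20 bp

SmaI sites (CCCGGG) start at positions 18, 101.
SmaI cuts after base 3 of each site, so after positions 20, 103.
The Jba14II site (TGATCA) starts at position 122.
Jba14II cuts after base 2 of each site, so after position 123.
Combined cut positions: 20, 103, 123.
Circular molecule, 3 cuts → 3 fragments:
  21–103 → 83 bp
  104–123 → 20 bp
  124–220 then 1–20 → 97 + 20 = 117 bp
Sorted largest to smallest: 117, 83, 20 bp.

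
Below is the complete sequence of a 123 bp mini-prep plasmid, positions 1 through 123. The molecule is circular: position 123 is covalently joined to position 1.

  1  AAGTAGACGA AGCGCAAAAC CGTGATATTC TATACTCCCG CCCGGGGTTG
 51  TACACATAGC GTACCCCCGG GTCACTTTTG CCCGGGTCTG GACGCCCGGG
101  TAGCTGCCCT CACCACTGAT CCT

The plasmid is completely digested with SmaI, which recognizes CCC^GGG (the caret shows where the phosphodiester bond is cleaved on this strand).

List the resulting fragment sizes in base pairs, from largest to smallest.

69, 25, 15, 14 bp

SmaI sites (CCCGGG) start at positions 41, 66, 81, 95.
SmaI cuts after base 3 of each site, so after positions 43, 68, 83, 97.
Circular molecule, 4 cuts → 4 fragments:
  44–68 → 25 bp
  69–83 → 15 bp
  84–97 → 14 bp
  98–123 then 1–43 → 26 + 43 = 69 bp
Sorted largest to smallest: 69, 25, 15, 14 bp.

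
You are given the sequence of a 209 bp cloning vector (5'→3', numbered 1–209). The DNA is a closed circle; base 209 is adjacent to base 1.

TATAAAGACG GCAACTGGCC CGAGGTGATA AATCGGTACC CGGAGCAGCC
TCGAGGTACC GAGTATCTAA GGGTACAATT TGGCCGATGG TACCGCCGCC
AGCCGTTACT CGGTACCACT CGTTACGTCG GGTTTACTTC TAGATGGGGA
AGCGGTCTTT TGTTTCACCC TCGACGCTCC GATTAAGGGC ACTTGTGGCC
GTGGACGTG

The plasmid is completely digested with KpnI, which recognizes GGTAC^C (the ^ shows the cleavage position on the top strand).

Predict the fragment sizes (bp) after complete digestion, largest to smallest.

132, 34, 23, 20 bp

KpnI sites (GGTACC) start at positions 35, 55, 89, 112.
KpnI cuts after base 5 of each site (before the last base), so after positions 39, 59, 93, 116.
Circular molecule, 4 cuts → 4 fragments:
  40–59 → 20 bp
  60–93 → 34 bp
  94–116 → 23 bp
  117–209 then 1–39 → 93 + 39 = 132 bp
Sorted largest to smallest: 132, 34, 23, 20 bp.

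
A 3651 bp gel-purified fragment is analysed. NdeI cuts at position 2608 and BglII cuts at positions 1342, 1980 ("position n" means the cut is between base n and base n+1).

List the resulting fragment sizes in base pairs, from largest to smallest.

Combined cut positions (sorted): 1342, 1980, 2608.
Linear molecule, 3 cuts → 4 fragments:
  1342 − 0 = 1342 bp
  1980 − 1342 = 638 bp
  2608 − 1980 = 628 bp
  3651 − 2608 = 1043 bp
Sorted largest to smallest: 1342, 1043, 638, 628 bp.

1342, 1043, 638, 628 bp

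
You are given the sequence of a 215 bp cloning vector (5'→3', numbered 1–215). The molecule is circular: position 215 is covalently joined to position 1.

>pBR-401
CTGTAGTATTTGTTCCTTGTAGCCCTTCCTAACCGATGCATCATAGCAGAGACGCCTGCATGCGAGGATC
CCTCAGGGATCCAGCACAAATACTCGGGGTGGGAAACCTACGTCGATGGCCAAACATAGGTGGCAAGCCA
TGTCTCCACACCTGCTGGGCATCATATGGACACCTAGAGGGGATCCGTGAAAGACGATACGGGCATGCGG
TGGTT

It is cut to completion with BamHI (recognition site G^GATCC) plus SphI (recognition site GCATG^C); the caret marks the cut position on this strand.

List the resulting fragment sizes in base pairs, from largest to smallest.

BamHI sites (GGATCC) start at positions 66, 77, 181.
BamHI cuts after the first base of each site, so after positions 66, 77, 181.
SphI sites (GCATGC) start at positions 58, 203.
SphI cuts after base 5 of each site (before the last base), so after positions 62, 207.
Combined cut positions: 62, 66, 77, 181, 207.
Circular molecule, 5 cuts → 5 fragments:
  63–66 → 4 bp
  67–77 → 11 bp
  78–181 → 104 bp
  182–207 → 26 bp
  208–215 then 1–62 → 8 + 62 = 70 bp
Sorted largest to smallest: 104, 70, 26, 11, 4 bp.

104, 70, 26, 11, 4 bp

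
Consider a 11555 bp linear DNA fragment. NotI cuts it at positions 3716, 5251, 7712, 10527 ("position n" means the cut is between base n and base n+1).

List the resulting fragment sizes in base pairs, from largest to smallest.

3716, 2815, 2461, 1535, 1028 bp

Linear molecule, 4 cuts → 5 fragments:
  3716 − 0 = 3716 bp
  5251 − 3716 = 1535 bp
  7712 − 5251 = 2461 bp
  10527 − 7712 = 2815 bp
  11555 − 10527 = 1028 bp
Sorted largest to smallest: 3716, 2815, 2461, 1535, 1028 bp.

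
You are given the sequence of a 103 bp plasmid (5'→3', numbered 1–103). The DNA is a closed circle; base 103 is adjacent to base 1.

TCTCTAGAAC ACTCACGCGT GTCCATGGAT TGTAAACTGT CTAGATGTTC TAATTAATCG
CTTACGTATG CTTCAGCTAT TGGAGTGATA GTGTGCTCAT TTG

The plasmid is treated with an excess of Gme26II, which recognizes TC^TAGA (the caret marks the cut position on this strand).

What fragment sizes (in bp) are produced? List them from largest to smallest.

Gme26II sites (TCTAGA) start at positions 3, 40.
Gme26II cuts after base 2 of each site, so after positions 4, 41.
Circular molecule, 2 cuts → 2 fragments:
  5–41 → 37 bp
  42–103 then 1–4 → 62 + 4 = 66 bp
Sorted largest to smallest: 66, 37 bp.

66, 37 bp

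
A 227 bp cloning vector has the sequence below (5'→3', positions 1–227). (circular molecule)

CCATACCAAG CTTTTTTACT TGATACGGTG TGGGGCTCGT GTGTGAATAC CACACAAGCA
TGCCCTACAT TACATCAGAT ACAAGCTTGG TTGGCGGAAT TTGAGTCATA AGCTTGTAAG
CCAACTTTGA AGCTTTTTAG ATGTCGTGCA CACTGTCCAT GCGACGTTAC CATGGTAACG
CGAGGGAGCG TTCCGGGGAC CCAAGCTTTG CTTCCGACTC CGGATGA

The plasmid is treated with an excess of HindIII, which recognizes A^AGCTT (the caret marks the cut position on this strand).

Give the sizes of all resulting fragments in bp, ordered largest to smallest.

75, 73, 32, 27, 20 bp

HindIII sites (AAGCTT) start at positions 8, 83, 110, 130, 203.
HindIII cuts after the first base of each site, so after positions 8, 83, 110, 130, 203.
Circular molecule, 5 cuts → 5 fragments:
  9–83 → 75 bp
  84–110 → 27 bp
  111–130 → 20 bp
  131–203 → 73 bp
  204–227 then 1–8 → 24 + 8 = 32 bp
Sorted largest to smallest: 75, 73, 32, 27, 20 bp.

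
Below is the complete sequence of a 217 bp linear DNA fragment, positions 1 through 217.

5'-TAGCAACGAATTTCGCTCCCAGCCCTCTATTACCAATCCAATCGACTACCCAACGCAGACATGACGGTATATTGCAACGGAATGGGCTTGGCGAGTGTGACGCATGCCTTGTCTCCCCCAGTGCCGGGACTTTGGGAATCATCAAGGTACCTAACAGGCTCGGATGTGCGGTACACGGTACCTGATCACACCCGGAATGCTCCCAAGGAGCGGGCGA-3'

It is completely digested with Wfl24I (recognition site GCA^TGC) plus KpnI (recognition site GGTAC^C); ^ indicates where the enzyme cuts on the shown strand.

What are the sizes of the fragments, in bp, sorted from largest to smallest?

The Wfl24I site (GCATGC) starts at position 102.
Wfl24I cuts after base 3 of each site, so after position 104.
KpnI sites (GGTACC) start at positions 146, 177.
KpnI cuts after base 5 of each site (before the last base), so after positions 150, 181.
Combined cut positions: 104, 150, 181.
Linear molecule, 3 cuts → 4 fragments:
  1–104 → 104 bp
  105–150 → 46 bp
  151–181 → 31 bp
  182–217 → 36 bp
Sorted largest to smallest: 104, 46, 36, 31 bp.

104, 46, 36, 31 bp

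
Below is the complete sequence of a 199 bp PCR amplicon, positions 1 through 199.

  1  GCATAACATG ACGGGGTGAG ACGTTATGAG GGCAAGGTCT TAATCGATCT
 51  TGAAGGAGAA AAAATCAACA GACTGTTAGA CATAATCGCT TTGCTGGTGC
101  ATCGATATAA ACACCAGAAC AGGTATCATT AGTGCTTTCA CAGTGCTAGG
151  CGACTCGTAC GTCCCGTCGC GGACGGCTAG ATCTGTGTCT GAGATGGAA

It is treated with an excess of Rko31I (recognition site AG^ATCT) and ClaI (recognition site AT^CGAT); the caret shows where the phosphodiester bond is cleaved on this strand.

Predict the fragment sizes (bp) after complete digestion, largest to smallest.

The Rko31I site (AGATCT) starts at position 179.
Rko31I cuts after base 2 of each site, so after position 180.
ClaI sites (ATCGAT) start at positions 43, 101.
ClaI cuts after base 2 of each site, so after positions 44, 102.
Combined cut positions: 44, 102, 180.
Linear molecule, 3 cuts → 4 fragments:
  1–44 → 44 bp
  45–102 → 58 bp
  103–180 → 78 bp
  181–199 → 19 bp
Sorted largest to smallest: 78, 58, 44, 19 bp.

78, 58, 44, 19 bp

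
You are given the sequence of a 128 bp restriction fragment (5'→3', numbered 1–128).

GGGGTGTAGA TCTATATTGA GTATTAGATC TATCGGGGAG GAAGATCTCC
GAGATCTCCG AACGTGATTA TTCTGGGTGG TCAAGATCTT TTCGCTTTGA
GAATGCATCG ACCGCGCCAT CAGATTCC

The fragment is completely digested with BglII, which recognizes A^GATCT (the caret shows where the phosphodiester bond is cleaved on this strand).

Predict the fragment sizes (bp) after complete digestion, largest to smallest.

44, 32, 18, 17, 9, 8 bp

BglII sites (AGATCT) start at positions 8, 26, 43, 52, 84.
BglII cuts after the first base of each site, so after positions 8, 26, 43, 52, 84.
Linear molecule, 5 cuts → 6 fragments:
  1–8 → 8 bp
  9–26 → 18 bp
  27–43 → 17 bp
  44–52 → 9 bp
  53–84 → 32 bp
  85–128 → 44 bp
Sorted largest to smallest: 44, 32, 18, 17, 9, 8 bp.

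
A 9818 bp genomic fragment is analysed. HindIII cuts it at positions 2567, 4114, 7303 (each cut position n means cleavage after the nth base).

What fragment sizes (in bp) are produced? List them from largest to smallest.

Linear molecule, 3 cuts → 4 fragments:
  2567 − 0 = 2567 bp
  4114 − 2567 = 1547 bp
  7303 − 4114 = 3189 bp
  9818 − 7303 = 2515 bp
Sorted largest to smallest: 3189, 2567, 2515, 1547 bp.

3189, 2567, 2515, 1547 bp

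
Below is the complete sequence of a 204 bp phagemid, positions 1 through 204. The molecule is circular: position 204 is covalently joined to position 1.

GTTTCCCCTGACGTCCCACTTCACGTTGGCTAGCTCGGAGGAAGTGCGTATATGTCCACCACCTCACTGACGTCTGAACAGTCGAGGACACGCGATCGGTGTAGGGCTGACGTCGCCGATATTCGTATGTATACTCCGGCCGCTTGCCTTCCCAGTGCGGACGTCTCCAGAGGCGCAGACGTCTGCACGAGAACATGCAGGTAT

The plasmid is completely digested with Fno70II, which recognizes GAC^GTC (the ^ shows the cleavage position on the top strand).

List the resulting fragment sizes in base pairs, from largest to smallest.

59, 51, 40, 36, 18 bp

Fno70II sites (GACGTC) start at positions 10, 69, 109, 160, 178.
Fno70II cuts after base 3 of each site, so after positions 12, 71, 111, 162, 180.
Circular molecule, 5 cuts → 5 fragments:
  13–71 → 59 bp
  72–111 → 40 bp
  112–162 → 51 bp
  163–180 → 18 bp
  181–204 then 1–12 → 24 + 12 = 36 bp
Sorted largest to smallest: 59, 51, 40, 36, 18 bp.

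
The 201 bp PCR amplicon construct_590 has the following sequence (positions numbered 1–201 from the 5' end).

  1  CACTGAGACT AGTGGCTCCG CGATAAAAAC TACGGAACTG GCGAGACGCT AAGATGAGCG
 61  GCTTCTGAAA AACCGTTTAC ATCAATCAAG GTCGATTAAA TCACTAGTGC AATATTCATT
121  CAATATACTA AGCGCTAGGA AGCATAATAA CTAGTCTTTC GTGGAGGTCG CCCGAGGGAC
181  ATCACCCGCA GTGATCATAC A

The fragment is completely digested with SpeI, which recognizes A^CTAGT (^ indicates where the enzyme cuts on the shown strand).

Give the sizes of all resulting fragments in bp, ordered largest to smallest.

SpeI sites (ACTAGT) start at positions 8, 103, 150.
SpeI cuts after the first base of each site, so after positions 8, 103, 150.
Linear molecule, 3 cuts → 4 fragments:
  1–8 → 8 bp
  9–103 → 95 bp
  104–150 → 47 bp
  151–201 → 51 bp
Sorted largest to smallest: 95, 51, 47, 8 bp.

95, 51, 47, 8 bp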